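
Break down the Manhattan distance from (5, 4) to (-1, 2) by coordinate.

Σ|x_i - y_i| = |5 - (-1)| + |4 - 2| = 6 + 2 = 8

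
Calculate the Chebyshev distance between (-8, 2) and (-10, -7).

max(|x_i - y_i|) = max(|-8 - (-10)|, |2 - (-7)|) = max(2, 9) = 9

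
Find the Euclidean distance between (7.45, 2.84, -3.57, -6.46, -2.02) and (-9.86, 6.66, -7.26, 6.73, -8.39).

√(Σ(x_i - y_i)²) = √((7.45 - (-9.86))² + (2.84 - 6.66)² + (-3.57 - (-7.26))² + (-6.46 - 6.73)² + (-2.02 - (-8.39))²)
= √(17.31² + (-3.82)² + 3.69² + (-13.19)² + 6.37²) = √(299.6361 + 14.5924 + 13.6161 + 173.9761 + 40.5769) = √542.3976 ≈ 23.2894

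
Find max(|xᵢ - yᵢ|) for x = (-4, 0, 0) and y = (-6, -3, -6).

max(|x_i - y_i|) = max(|-4 - (-6)|, |0 - (-3)|, |0 - (-6)|) = max(2, 3, 6) = 6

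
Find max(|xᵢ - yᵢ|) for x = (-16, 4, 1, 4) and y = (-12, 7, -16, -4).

max(|x_i - y_i|) = max(|-16 - (-12)|, |4 - 7|, |1 - (-16)|, |4 - (-4)|) = max(4, 3, 17, 8) = 17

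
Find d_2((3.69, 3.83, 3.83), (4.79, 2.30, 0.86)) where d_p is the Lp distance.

(Σ|x_i - y_i|^2)^(1/2) = (|3.69 - 4.79|^2 + |3.83 - 2.3|^2 + |3.83 - 0.86|^2)^(1/2)
= (1.1^2 + 1.53^2 + 2.97^2)^(1/2) = (1.21 + 2.3409 + 8.8209)^(1/2) = (12.3718)^(1/2) ≈ 3.5174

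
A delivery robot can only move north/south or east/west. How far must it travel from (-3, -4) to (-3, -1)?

Σ|x_i - y_i| = |-3 - (-3)| + |-4 - (-1)| = 0 + 3 = 3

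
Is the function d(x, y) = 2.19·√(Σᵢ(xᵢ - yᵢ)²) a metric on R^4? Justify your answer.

Yes. The L2 (Euclidean) norm induces a metric on R^4, and multiplying a metric by a positive constant 2.19 > 0 preserves all four axioms: non-negativity (2.19·||x-y|| ≥ 0), identity (2.19·||x-y|| = 0 ⟺ ||x-y|| = 0 ⟺ x = y), symmetry (||x-y|| = ||y-x||), and the triangle inequality (2.19·||x-z|| ≤ 2.19·||x-y|| + 2.19·||y-z||). So d is a metric.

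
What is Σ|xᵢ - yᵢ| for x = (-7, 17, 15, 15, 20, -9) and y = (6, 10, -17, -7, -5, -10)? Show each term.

Σ|x_i - y_i| = |-7 - 6| + |17 - 10| + |15 - (-17)| + |15 - (-7)| + |20 - (-5)| + |-9 - (-10)| = 13 + 7 + 32 + 22 + 25 + 1 = 100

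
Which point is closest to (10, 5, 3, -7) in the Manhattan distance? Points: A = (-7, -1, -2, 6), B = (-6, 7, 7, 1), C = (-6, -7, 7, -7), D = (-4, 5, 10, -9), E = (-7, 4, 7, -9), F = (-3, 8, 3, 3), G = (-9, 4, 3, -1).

Distances: d(A) = 41, d(B) = 30, d(C) = 32, d(D) = 23, d(E) = 24, d(F) = 26, d(G) = 26. Nearest: D = (-4, 5, 10, -9) with distance 23.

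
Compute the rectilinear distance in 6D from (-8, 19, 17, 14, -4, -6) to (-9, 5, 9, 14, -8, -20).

Σ|x_i - y_i| = |-8 - (-9)| + |19 - 5| + |17 - 9| + |14 - 14| + |-4 - (-8)| + |-6 - (-20)| = 1 + 14 + 8 + 0 + 4 + 14 = 41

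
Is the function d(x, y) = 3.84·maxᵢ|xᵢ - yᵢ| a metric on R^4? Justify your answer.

Yes. The L∞ (Chebyshev) norm induces a metric on R^4, and multiplying a metric by a positive constant 3.84 > 0 preserves all four axioms: non-negativity (3.84·||x-y|| ≥ 0), identity (3.84·||x-y|| = 0 ⟺ ||x-y|| = 0 ⟺ x = y), symmetry (||x-y|| = ||y-x||), and the triangle inequality (3.84·||x-z|| ≤ 3.84·||x-y|| + 3.84·||y-z||). So d is a metric.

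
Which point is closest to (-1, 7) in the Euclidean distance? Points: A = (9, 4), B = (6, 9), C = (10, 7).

Distances: d(A) ≈ 10.4403, d(B) ≈ 7.2801, d(C) = 11. Nearest: B = (6, 9) with distance 7.2801.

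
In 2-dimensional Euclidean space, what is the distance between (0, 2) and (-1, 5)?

√(Σ(x_i - y_i)²) = √((0 - (-1))² + (2 - 5)²)
= √(1² + (-3)²) = √(1 + 9) = √10 ≈ 3.1623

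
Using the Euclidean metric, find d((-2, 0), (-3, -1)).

√(Σ(x_i - y_i)²) = √((-2 - (-3))² + (0 - (-1))²)
= √(1² + 1²) = √(1 + 1) = √2 ≈ 1.4142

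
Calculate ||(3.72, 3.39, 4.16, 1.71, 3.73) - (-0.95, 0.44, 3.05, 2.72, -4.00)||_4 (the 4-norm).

(Σ|x_i - y_i|^4)^(1/4) = (|3.72 - (-0.95)|^4 + |3.39 - 0.44|^4 + |4.16 - 3.05|^4 + |1.71 - 2.72|^4 + |3.73 - (-4)|^4)^(1/4)
= (4.67^4 + 2.95^4 + 1.11^4 + 1.01^4 + 7.73^4)^(1/4) ≈ (475.6281 + 75.7335 + 1.5181 + 1.0406 + 3570.4091)^(1/4) = (4124.3294)^(1/4) ≈ 8.0138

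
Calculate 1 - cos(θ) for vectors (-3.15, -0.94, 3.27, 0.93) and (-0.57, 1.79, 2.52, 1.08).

With u = (-3.15, -0.94, 3.27, 0.93), v = (-0.57, 1.79, 2.52, 1.08):
u·v = (-3.15)·(-0.57) + (-0.94)·1.79 + 3.27·2.52 + 0.93·1.08 = 1.7955 + (-1.6826) + 8.2404 + 1.0044 = 9.3577.
|u| = √((-3.15)² + (-0.94)² + 3.27² + 0.93²) = √(9.9225 + 0.8836 + 10.6929 + 0.8649) = √22.3639, |v| = √((-0.57)² + 1.79² + 2.52² + 1.08²) = √(0.3249 + 3.2041 + 6.3504 + 1.1664) = √11.0458.
cos θ = (u·v)/(|u||v|) = 9.3577/(√22.3639·√11.0458) ≈ 0.5954
Cosine distance = 1 - cos θ ≈ 1 - 0.5954 = 0.4046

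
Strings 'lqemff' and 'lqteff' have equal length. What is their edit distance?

Let D[i][j] be the edit distance between the first i characters of 'lqemff' and the first j characters of 'lqteff', with D[i][0] = i, D[0][j] = j, and D[i][j] = D[i-1][j-1] if the characters match, else 1 + min(D[i-1][j], D[i][j-1], D[i-1][j-1]). Filling the table (rows: prefixes of 'lqemff', columns: prefixes of 'lqteff'):
     ε  l  q  t  e  f  f
  ε  0  1  2  3  4  5  6
  l  1  0  1  2  3  4  5
  q  2  1  0  1  2  3  4
  e  3  2  1  1  1  2  3
  m  4  3  2  2  2  2  3
  f  5  4  3  3  3  2  2
  f  6  5  4  4  4  3  2
The bottom-right entry gives D[6][6] = 2, so no sequence of fewer than 2 edits works. Backtracking through the table gives one optimal edit sequence (2 edits):
  lqemff → lqtmff (sub e→t @3)
  lqtmff → lqteff (sub m→e @4)
Edit distance = 2.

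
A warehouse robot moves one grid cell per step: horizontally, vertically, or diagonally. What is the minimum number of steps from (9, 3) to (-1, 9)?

max(|x_i - y_i|) = max(|9 - (-1)|, |3 - 9|) = max(10, 6) = 10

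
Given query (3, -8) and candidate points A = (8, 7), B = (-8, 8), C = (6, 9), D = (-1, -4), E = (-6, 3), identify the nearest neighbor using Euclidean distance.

Distances: d(A) ≈ 15.8114, d(B) ≈ 19.4165, d(C) ≈ 17.2627, d(D) ≈ 5.6569, d(E) ≈ 14.2127. Nearest: D = (-1, -4) with distance 5.6569.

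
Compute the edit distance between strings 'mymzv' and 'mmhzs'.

Let D[i][j] be the edit distance between the first i characters of 'mymzv' and the first j characters of 'mmhzs', with D[i][0] = i, D[0][j] = j, and D[i][j] = D[i-1][j-1] if the characters match, else 1 + min(D[i-1][j], D[i][j-1], D[i-1][j-1]). Filling the table (rows: prefixes of 'mymzv', columns: prefixes of 'mmhzs'):
     ε  m  m  h  z  s
  ε  0  1  2  3  4  5
  m  1  0  1  2  3  4
  y  2  1  1  2  3  4
  m  3  2  1  2  3  4
  z  4  3  2  2  2  3
  v  5  4  3  3  3  3
The bottom-right entry gives D[5][5] = 3, so no sequence of fewer than 3 edits works. Backtracking through the table gives one optimal edit sequence (3 edits):
  mymzv → mmmzv (sub y→m @2)
  mmmzv → mmhzv (sub m→h @3)
  mmhzv → mmhzs (sub v→s @5)
Edit distance = 3.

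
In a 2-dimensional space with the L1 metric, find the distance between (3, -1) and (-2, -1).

Σ|x_i - y_i| = |3 - (-2)| + |-1 - (-1)| = 5 + 0 = 5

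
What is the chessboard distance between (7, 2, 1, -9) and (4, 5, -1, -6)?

max(|x_i - y_i|) = max(|7 - 4|, |2 - 5|, |1 - (-1)|, |-9 - (-6)|) = max(3, 3, 2, 3) = 3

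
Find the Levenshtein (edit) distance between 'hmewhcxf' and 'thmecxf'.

Let D[i][j] be the edit distance between the first i characters of 'hmewhcxf' and the first j characters of 'thmecxf', with D[i][0] = i, D[0][j] = j, and D[i][j] = D[i-1][j-1] if the characters match, else 1 + min(D[i-1][j], D[i][j-1], D[i-1][j-1]). Filling the table (rows: prefixes of 'hmewhcxf', columns: prefixes of 'thmecxf'):
     ε  t  h  m  e  c  x  f
  ε  0  1  2  3  4  5  6  7
  h  1  1  1  2  3  4  5  6
  m  2  2  2  1  2  3  4  5
  e  3  3  3  2  1  2  3  4
  w  4  4  4  3  2  2  3  4
  h  5  5  4  4  3  3  3  4
  c  6  6  5  5  4  3  4  4
  x  7  7  6  6  5  4  3  4
  f  8  8  7  7  6  5  4  3
The bottom-right entry gives D[8][7] = 3, so no sequence of fewer than 3 edits works. Backtracking through the table gives one optimal edit sequence (3 edits):
  hmewhcxf → thmewhcxf (ins t @1)
  thmewhcxf → thmehcxf (del w @5)
  thmehcxf → thmecxf (del h @5)
Edit distance = 3.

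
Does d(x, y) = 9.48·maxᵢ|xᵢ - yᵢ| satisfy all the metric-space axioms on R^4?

Yes. The L∞ (Chebyshev) norm induces a metric on R^4, and multiplying a metric by a positive constant 9.48 > 0 preserves all four axioms: non-negativity (9.48·||x-y|| ≥ 0), identity (9.48·||x-y|| = 0 ⟺ ||x-y|| = 0 ⟺ x = y), symmetry (||x-y|| = ||y-x||), and the triangle inequality (9.48·||x-z|| ≤ 9.48·||x-y|| + 9.48·||y-z||). So d is a metric.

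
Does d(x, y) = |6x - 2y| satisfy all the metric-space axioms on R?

No. d fails symmetry: d(2, 7) = |6·2 - 2·7| = |-2| = 2, but d(7, 2) = |6·7 - 2·2| = |38| = 38. Since 2 ≠ 38, d(x,y) ≠ d(y,x) in general.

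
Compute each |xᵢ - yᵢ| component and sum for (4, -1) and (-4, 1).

Σ|x_i - y_i| = |4 - (-4)| + |-1 - 1| = 8 + 2 = 10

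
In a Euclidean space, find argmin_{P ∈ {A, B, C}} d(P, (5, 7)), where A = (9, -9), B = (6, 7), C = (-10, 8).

Distances: d(A) ≈ 16.4924, d(B) = 1, d(C) ≈ 15.0333. Nearest: B = (6, 7) with distance 1.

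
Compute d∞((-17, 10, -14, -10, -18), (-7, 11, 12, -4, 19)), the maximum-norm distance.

max(|x_i - y_i|) = max(|-17 - (-7)|, |10 - 11|, |-14 - 12|, |-10 - (-4)|, |-18 - 19|) = max(10, 1, 26, 6, 37) = 37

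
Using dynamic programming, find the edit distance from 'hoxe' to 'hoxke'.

Let D[i][j] be the edit distance between the first i characters of 'hoxe' and the first j characters of 'hoxke', with D[i][0] = i, D[0][j] = j, and D[i][j] = D[i-1][j-1] if the characters match, else 1 + min(D[i-1][j], D[i][j-1], D[i-1][j-1]). Filling the table (rows: prefixes of 'hoxe', columns: prefixes of 'hoxke'):
     ε  h  o  x  k  e
  ε  0  1  2  3  4  5
  h  1  0  1  2  3  4
  o  2  1  0  1  2  3
  x  3  2  1  0  1  2
  e  4  3  2  1  1  1
The bottom-right entry gives D[4][5] = 1, so no sequence of fewer than 1 edit works. Backtracking through the table gives one optimal edit sequence (1 edit):
  hoxe → hoxke (ins k @4)
Edit distance = 1.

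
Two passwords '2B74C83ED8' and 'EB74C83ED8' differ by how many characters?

Differing positions: 1. Hamming distance = 1.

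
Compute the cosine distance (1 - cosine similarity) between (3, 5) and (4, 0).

With u = (3, 5), v = (4, 0):
u·v = 3·4 + 5·0 = 12 + 0 = 12.
|u| = √(3² + 5²) = √34, |v| = √(4² + 0²) = √16, so |u||v| = √(34·16) = √544.
cos θ = (u·v)/(|u||v|) = 12/√544 ≈ 0.5145
Cosine distance = 1 - cos θ ≈ 1 - 0.5145 = 0.4855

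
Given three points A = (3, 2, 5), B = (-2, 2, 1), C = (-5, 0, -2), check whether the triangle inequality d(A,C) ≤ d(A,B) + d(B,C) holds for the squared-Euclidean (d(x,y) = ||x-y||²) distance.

d(A,B) = 5² + 0² + 4² = 41, d(B,C) = 3² + 2² + 3² = 22, d(A,C) = 8² + 2² + 7² = 117.
d(A,C) = 117 > 41 + 22 = 63. Triangle inequality is VIOLATED. (Squared-Euclidean is not a metric — this is a counterexample.)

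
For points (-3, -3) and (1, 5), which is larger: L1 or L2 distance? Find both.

L1 = |-3 - 1| + |-3 - 5| = 4 + 8 = 12
L2 = √(4² + 8²) = √80 ≈ 8.9443
L1 ≥ L2 always (equality iff movement is along one axis); L1 > L2 here.
Ratio L1/L2 = 12/√80 ≈ 1.3416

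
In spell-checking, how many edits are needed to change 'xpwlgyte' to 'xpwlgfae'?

Let D[i][j] be the edit distance between the first i characters of 'xpwlgyte' and the first j characters of 'xpwlgfae', with D[i][0] = i, D[0][j] = j, and D[i][j] = D[i-1][j-1] if the characters match, else 1 + min(D[i-1][j], D[i][j-1], D[i-1][j-1]). Filling the table (rows: prefixes of 'xpwlgyte', columns: prefixes of 'xpwlgfae'):
     ε  x  p  w  l  g  f  a  e
  ε  0  1  2  3  4  5  6  7  8
  x  1  0  1  2  3  4  5  6  7
  p  2  1  0  1  2  3  4  5  6
  w  3  2  1  0  1  2  3  4  5
  l  4  3  2  1  0  1  2  3  4
  g  5  4  3  2  1  0  1  2  3
  y  6  5  4  3  2  1  1  2  3
  t  7  6  5  4  3  2  2  2  3
  e  8  7  6  5  4  3  3  3  2
The bottom-right entry gives D[8][8] = 2, so no sequence of fewer than 2 edits works. Backtracking through the table gives one optimal edit sequence (2 edits):
  xpwlgyte → xpwlgfte (sub y→f @6)
  xpwlgfte → xpwlgfae (sub t→a @7)
Edit distance = 2.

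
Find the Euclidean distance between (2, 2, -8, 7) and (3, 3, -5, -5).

√(Σ(x_i - y_i)²) = √((2 - 3)² + (2 - 3)² + (-8 - (-5))² + (7 - (-5))²)
= √((-1)² + (-1)² + (-3)² + 12²) = √(1 + 1 + 9 + 144) = √155 ≈ 12.4499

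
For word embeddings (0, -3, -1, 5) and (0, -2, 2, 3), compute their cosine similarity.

With u = (0, -3, -1, 5), v = (0, -2, 2, 3):
u·v = 0·0 + (-3)·(-2) + (-1)·2 + 5·3 = 0 + 6 + (-2) + 15 = 19.
|u| = √(0² + (-3)² + (-1)² + 5²) = √35, |v| = √(0² + (-2)² + 2² + 3²) = √17, so |u||v| = √(35·17) = √595.
cos θ = (u·v)/(|u||v|) = 19/√595 ≈ 0.7789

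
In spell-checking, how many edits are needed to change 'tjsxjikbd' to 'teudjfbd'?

Let D[i][j] be the edit distance between the first i characters of 'tjsxjikbd' and the first j characters of 'teudjfbd', with D[i][0] = i, D[0][j] = j, and D[i][j] = D[i-1][j-1] if the characters match, else 1 + min(D[i-1][j], D[i][j-1], D[i-1][j-1]). Filling the table (rows: prefixes of 'tjsxjikbd', columns: prefixes of 'teudjfbd'):
     ε  t  e  u  d  j  f  b  d
  ε  0  1  2  3  4  5  6  7  8
  t  1  0  1  2  3  4  5  6  7
  j  2  1  1  2  3  3  4  5  6
  s  3  2  2  2  3  4  4  5  6
  x  4  3  3  3  3  4  5  5  6
  j  5  4  4  4  4  3  4  5  6
  i  6  5  5  5  5  4  4  5  6
  k  7  6  6  6  6  5  5  5  6
  b  8  7  7  7  7  6  6  5  6
  d  9  8  8  8  7  7  7  6  5
The bottom-right entry gives D[9][8] = 5, so no sequence of fewer than 5 edits works. Backtracking through the table gives one optimal edit sequence (5 edits):
  tjsxjikbd → tesxjikbd (sub j→e @2)
  tesxjikbd → teuxjikbd (sub s→u @3)
  teuxjikbd → teudjikbd (sub x→d @4)
  teudjikbd → teudjkbd (del i @6)
  teudjkbd → teudjfbd (sub k→f @6)
Edit distance = 5.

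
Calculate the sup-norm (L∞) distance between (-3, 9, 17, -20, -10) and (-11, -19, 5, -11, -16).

max(|x_i - y_i|) = max(|-3 - (-11)|, |9 - (-19)|, |17 - 5|, |-20 - (-11)|, |-10 - (-16)|) = max(8, 28, 12, 9, 6) = 28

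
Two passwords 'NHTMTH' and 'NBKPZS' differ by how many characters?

Differing positions: 2, 3, 4, 5, 6. Hamming distance = 5.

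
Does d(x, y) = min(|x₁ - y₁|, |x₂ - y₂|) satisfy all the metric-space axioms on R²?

No. d fails identity of indiscernibles: take x = (-4, 0) and y = (-4, 5). Then d(x,y) = min(|-4 - (-4)|, |0 - 5|) = min(0, 5) = 0, yet x ≠ y.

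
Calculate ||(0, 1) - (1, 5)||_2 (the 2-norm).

(Σ|x_i - y_i|^2)^(1/2) = (|0 - 1|^2 + |1 - 5|^2)^(1/2)
= (1^2 + 4^2)^(1/2) = (1 + 16)^(1/2) = (17)^(1/2) ≈ 4.1231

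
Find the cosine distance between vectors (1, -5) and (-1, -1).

With u = (1, -5), v = (-1, -1):
u·v = 1·(-1) + (-5)·(-1) = (-1) + 5 = 4.
|u| = √(1² + (-5)²) = √26, |v| = √((-1)² + (-1)²) = √2, so |u||v| = √(26·2) = √52.
cos θ = (u·v)/(|u||v|) = 4/√52 ≈ 0.5547
Cosine distance = 1 - cos θ ≈ 1 - 0.5547 = 0.4453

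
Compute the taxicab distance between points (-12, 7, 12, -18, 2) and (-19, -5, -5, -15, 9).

Σ|x_i - y_i| = |-12 - (-19)| + |7 - (-5)| + |12 - (-5)| + |-18 - (-15)| + |2 - 9| = 7 + 12 + 17 + 3 + 7 = 46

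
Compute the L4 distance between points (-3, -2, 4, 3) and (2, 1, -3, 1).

(Σ|x_i - y_i|^4)^(1/4) = (|-3 - 2|^4 + |-2 - 1|^4 + |4 - (-3)|^4 + |3 - 1|^4)^(1/4)
= (5^4 + 3^4 + 7^4 + 2^4)^(1/4) = (625 + 81 + 2401 + 16)^(1/4) = (3123)^(1/4) ≈ 7.4755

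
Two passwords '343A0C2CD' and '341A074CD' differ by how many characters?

Differing positions: 3, 6, 7. Hamming distance = 3.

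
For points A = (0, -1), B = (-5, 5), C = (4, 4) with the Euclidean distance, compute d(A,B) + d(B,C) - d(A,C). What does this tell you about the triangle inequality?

d(A,B) = √(5² + 6²) = √61 ≈ 7.8102, d(B,C) = √(9² + 1²) = √82 ≈ 9.0554, d(A,C) = √(4² + 5²) = √41 ≈ 6.4031.
d(A,B) + d(B,C) - d(A,C) = 7.8102 + 9.0554 - 6.4031 = 16.8656 - 6.4031 = 10.4625 (to 4 decimal places). This is ≥ 0, so the triangle inequality holds for these points.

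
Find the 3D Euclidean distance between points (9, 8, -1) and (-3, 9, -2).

√(Σ(x_i - y_i)²) = √((9 - (-3))² + (8 - 9)² + (-1 - (-2))²)
= √(12² + (-1)² + 1²) = √(144 + 1 + 1) = √146 ≈ 12.083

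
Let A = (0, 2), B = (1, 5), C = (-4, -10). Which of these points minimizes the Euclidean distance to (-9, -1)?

Distances: d(A) ≈ 9.4868, d(B) ≈ 11.6619, d(C) ≈ 10.2956. Nearest: A = (0, 2) with distance 9.4868.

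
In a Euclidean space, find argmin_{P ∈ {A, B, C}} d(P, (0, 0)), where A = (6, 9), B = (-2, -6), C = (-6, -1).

Distances: d(A) ≈ 10.8167, d(B) ≈ 6.3246, d(C) ≈ 6.0828. Nearest: C = (-6, -1) with distance 6.0828.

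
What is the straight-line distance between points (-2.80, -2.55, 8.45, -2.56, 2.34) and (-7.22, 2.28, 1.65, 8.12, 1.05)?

√(Σ(x_i - y_i)²) = √((-2.8 - (-7.22))² + (-2.55 - 2.28)² + (8.45 - 1.65)² + (-2.56 - 8.12)² + (2.34 - 1.05)²)
= √(4.42² + (-4.83)² + 6.8² + (-10.68)² + 1.29²) = √(19.5364 + 23.3289 + 46.24 + 114.0624 + 1.6641) = √204.8318 ≈ 14.3119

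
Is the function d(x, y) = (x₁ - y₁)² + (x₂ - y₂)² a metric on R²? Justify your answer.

No. The squared Euclidean distance fails the triangle inequality. Counterexample: x = (0, 0), y = (3, 5), z = (6, 10). d(x,z) = 6² + 10² = 136, but d(x,y) + d(y,z) = (3² + 5²) + (3² + 5²) = 34 + 34 = 68. Since 136 > 68, the triangle inequality is violated. (Note: √d, the ordinary Euclidean distance, IS a metric.)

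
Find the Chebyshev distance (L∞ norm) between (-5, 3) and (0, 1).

max(|x_i - y_i|) = max(|-5 - 0|, |3 - 1|) = max(5, 2) = 5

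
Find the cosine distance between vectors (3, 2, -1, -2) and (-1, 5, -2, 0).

With u = (3, 2, -1, -2), v = (-1, 5, -2, 0):
u·v = 3·(-1) + 2·5 + (-1)·(-2) + (-2)·0 = (-3) + 10 + 2 + 0 = 9.
|u| = √(3² + 2² + (-1)² + (-2)²) = √18, |v| = √((-1)² + 5² + (-2)² + 0²) = √30, so |u||v| = √(18·30) = √540.
cos θ = (u·v)/(|u||v|) = 9/√540 ≈ 0.3873
Cosine distance = 1 - cos θ ≈ 1 - 0.3873 = 0.6127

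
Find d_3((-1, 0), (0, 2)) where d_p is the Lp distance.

(Σ|x_i - y_i|^3)^(1/3) = (|-1 - 0|^3 + |0 - 2|^3)^(1/3)
= (1^3 + 2^3)^(1/3) = (1 + 8)^(1/3) = (9)^(1/3) ≈ 2.0801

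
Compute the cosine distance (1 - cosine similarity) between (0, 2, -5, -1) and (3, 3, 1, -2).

With u = (0, 2, -5, -1), v = (3, 3, 1, -2):
u·v = 0·3 + 2·3 + (-5)·1 + (-1)·(-2) = 0 + 6 + (-5) + 2 = 3.
|u| = √(0² + 2² + (-5)² + (-1)²) = √30, |v| = √(3² + 3² + 1² + (-2)²) = √23, so |u||v| = √(30·23) = √690.
cos θ = (u·v)/(|u||v|) = 3/√690 ≈ 0.1142
Cosine distance = 1 - cos θ ≈ 1 - 0.1142 = 0.8858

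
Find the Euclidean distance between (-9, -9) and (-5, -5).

√(Σ(x_i - y_i)²) = √((-9 - (-5))² + (-9 - (-5))²)
= √((-4)² + (-4)²) = √(16 + 16) = √32 ≈ 5.6569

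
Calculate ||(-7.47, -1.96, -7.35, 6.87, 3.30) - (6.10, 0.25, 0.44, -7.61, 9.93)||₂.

√(Σ(x_i - y_i)²) = √((-7.47 - 6.1)² + (-1.96 - 0.25)² + (-7.35 - 0.44)² + (6.87 - (-7.61))² + (3.3 - 9.93)²)
= √((-13.57)² + (-2.21)² + (-7.79)² + 14.48² + (-6.63)²) = √(184.1449 + 4.8841 + 60.6841 + 209.6704 + 43.9569) = √503.3404 ≈ 22.4352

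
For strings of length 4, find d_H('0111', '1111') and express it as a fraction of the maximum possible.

Differing positions: 1. Hamming distance = 1. The maximum possible Hamming distance for length-4 strings is 4, so d_H/4 = 1/4 = 0.25.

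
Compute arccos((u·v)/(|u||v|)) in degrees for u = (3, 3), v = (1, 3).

With u = (3, 3), v = (1, 3):
u·v = 3·1 + 3·3 = 3 + 9 = 12.
|u| = √(3² + 3²) = √18, |v| = √(1² + 3²) = √10, so |u||v| = √(18·10) = √180.
cos θ = (u·v)/(|u||v|) = 12/√180 ≈ 0.894427
θ = arccos(0.894427) ≈ 26.57°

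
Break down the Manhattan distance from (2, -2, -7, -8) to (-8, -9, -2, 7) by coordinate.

Σ|x_i - y_i| = |2 - (-8)| + |-2 - (-9)| + |-7 - (-2)| + |-8 - 7| = 10 + 7 + 5 + 15 = 37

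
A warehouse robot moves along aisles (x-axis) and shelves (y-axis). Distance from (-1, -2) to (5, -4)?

Σ|x_i - y_i| = |-1 - 5| + |-2 - (-4)| = 6 + 2 = 8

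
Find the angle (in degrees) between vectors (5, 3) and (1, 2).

With u = (5, 3), v = (1, 2):
u·v = 5·1 + 3·2 = 5 + 6 = 11.
|u| = √(5² + 3²) = √34, |v| = √(1² + 2²) = √5, so |u||v| = √(34·5) = √170.
cos θ = (u·v)/(|u||v|) = 11/√170 ≈ 0.843661
θ = arccos(0.843661) ≈ 32.47°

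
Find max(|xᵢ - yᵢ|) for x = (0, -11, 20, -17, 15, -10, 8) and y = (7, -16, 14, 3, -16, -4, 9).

max(|x_i - y_i|) = max(|0 - 7|, |-11 - (-16)|, |20 - 14|, |-17 - 3|, |15 - (-16)|, |-10 - (-4)|, |8 - 9|) = max(7, 5, 6, 20, 31, 6, 1) = 31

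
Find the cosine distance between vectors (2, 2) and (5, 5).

With u = (2, 2), v = (5, 5):
u·v = 2·5 + 2·5 = 10 + 10 = 20.
|u| = √(2² + 2²) = √8, |v| = √(5² + 5²) = √50, so |u||v| = √(8·50) = √400 = 20.
cos θ = (u·v)/(|u||v|) = 20/20 = 1
Cosine distance = 1 - cos θ = 1 - 1 = 0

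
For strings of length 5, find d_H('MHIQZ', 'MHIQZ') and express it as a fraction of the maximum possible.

Differing positions: none. Hamming distance = 0. The maximum possible Hamming distance for length-5 strings is 5, so d_H/5 = 0/5 = 0.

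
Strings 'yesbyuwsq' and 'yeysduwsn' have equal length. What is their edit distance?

Let D[i][j] be the edit distance between the first i characters of 'yesbyuwsq' and the first j characters of 'yeysduwsn', with D[i][0] = i, D[0][j] = j, and D[i][j] = D[i-1][j-1] if the characters match, else 1 + min(D[i-1][j], D[i][j-1], D[i-1][j-1]). Filling the table (rows: prefixes of 'yesbyuwsq', columns: prefixes of 'yeysduwsn'):
     ε  y  e  y  s  d  u  w  s  n
  ε  0  1  2  3  4  5  6  7  8  9
  y  1  0  1  2  3  4  5  6  7  8
  e  2  1  0  1  2  3  4  5  6  7
  s  3  2  1  1  1  2  3  4  5  6
  b  4  3  2  2  2  2  3  4  5  6
  y  5  4  3  2  3  3  3  4  5  6
  u  6  5  4  3  3  4  3  4  5  6
  w  7  6  5  4  4  4  4  3  4  5
  s  8  7  6  5  4  5  5  4  3  4
  q  9  8  7  6  5  5  6  5  4  4
The bottom-right entry gives D[9][9] = 4, so no sequence of fewer than 4 edits works. Backtracking through the table gives one optimal edit sequence (4 edits):
  yesbyuwsq → yeybyuwsq (sub s→y @3)
  yeybyuwsq → yeysyuwsq (sub b→s @4)
  yeysyuwsq → yeysduwsq (sub y→d @5)
  yeysduwsq → yeysduwsn (sub q→n @9)
Edit distance = 4.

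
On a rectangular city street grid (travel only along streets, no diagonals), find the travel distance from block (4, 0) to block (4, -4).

Σ|x_i - y_i| = |4 - 4| + |0 - (-4)| = 0 + 4 = 4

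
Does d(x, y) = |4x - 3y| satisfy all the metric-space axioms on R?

No. d fails symmetry: d(3, 7) = |4·3 - 3·7| = |-9| = 9, but d(7, 3) = |4·7 - 3·3| = |19| = 19. Since 9 ≠ 19, d(x,y) ≠ d(y,x) in general.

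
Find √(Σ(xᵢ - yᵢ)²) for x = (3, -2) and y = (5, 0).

√(Σ(x_i - y_i)²) = √((3 - 5)² + (-2 - 0)²)
= √((-2)² + (-2)²) = √(4 + 4) = √8 ≈ 2.8284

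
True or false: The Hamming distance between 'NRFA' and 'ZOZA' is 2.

Differing positions: 1, 2, 3. Hamming distance = 3, so the claim that d_H = 2 is false.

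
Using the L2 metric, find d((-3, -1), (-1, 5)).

√(Σ(x_i - y_i)²) = √((-3 - (-1))² + (-1 - 5)²)
= √((-2)² + (-6)²) = √(4 + 36) = √40 ≈ 6.3246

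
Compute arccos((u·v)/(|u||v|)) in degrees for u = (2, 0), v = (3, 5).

With u = (2, 0), v = (3, 5):
u·v = 2·3 + 0·5 = 6 + 0 = 6.
|u| = √(2² + 0²) = √4, |v| = √(3² + 5²) = √34, so |u||v| = √(4·34) = √136.
cos θ = (u·v)/(|u||v|) = 6/√136 ≈ 0.514496
θ = arccos(0.514496) ≈ 59.04°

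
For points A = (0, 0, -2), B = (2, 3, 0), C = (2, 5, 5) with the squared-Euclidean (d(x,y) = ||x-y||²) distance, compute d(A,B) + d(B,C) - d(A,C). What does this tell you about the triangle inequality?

d(A,B) = 2² + 3² + 2² = 17, d(B,C) = 0² + 2² + 5² = 29, d(A,C) = 2² + 5² + 7² = 78.
d(A,B) + d(B,C) - d(A,C) = 17 + 29 - 78 = 46 - 78 = -32. This is < 0, so the triangle inequality FAILS for these points (squared-Euclidean is not a metric).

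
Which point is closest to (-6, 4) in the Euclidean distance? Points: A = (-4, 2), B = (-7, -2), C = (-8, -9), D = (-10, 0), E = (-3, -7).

Distances: d(A) ≈ 2.8284, d(B) ≈ 6.0828, d(C) ≈ 13.1529, d(D) ≈ 5.6569, d(E) ≈ 11.4018. Nearest: A = (-4, 2) with distance 2.8284.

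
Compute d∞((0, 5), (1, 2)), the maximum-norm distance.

max(|x_i - y_i|) = max(|0 - 1|, |5 - 2|) = max(1, 3) = 3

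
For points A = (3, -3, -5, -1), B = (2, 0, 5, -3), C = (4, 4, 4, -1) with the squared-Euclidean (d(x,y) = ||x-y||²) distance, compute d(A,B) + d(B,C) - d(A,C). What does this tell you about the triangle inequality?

d(A,B) = 1² + 3² + 10² + 2² = 114, d(B,C) = 2² + 4² + 1² + 2² = 25, d(A,C) = 1² + 7² + 9² + 0² = 131.
d(A,B) + d(B,C) - d(A,C) = 114 + 25 - 131 = 139 - 131 = 8. This is ≥ 0, so the triangle inequality holds for these points.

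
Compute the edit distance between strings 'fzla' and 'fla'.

Let D[i][j] be the edit distance between the first i characters of 'fzla' and the first j characters of 'fla', with D[i][0] = i, D[0][j] = j, and D[i][j] = D[i-1][j-1] if the characters match, else 1 + min(D[i-1][j], D[i][j-1], D[i-1][j-1]). Filling the table (rows: prefixes of 'fzla', columns: prefixes of 'fla'):
     ε  f  l  a
  ε  0  1  2  3
  f  1  0  1  2
  z  2  1  1  2
  l  3  2  1  2
  a  4  3  2  1
The bottom-right entry gives D[4][3] = 1, so no sequence of fewer than 1 edit works. Backtracking through the table gives one optimal edit sequence (1 edit):
  fzla → fla (del z @2)
Edit distance = 1.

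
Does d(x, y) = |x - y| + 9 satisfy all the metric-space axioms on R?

No. d fails identity of indiscernibles (specifically d(x,x) = 0): d(4, 4) = |4 - 4| + 9 = 0 + 9 = 9 ≠ 0.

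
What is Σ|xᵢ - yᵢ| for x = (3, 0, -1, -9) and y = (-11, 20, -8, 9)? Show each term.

Σ|x_i - y_i| = |3 - (-11)| + |0 - 20| + |-1 - (-8)| + |-9 - 9| = 14 + 20 + 7 + 18 = 59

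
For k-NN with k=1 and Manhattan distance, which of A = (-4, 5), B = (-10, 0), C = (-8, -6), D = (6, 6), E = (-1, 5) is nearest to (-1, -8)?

Distances: d(A) = 16, d(B) = 17, d(C) = 9, d(D) = 21, d(E) = 13. Nearest: C = (-8, -6) with distance 9.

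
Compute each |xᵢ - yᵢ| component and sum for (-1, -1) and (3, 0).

Σ|x_i - y_i| = |-1 - 3| + |-1 - 0| = 4 + 1 = 5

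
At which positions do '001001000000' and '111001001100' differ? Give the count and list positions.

Differing positions: 1, 2, 9, 10. Hamming distance = 4.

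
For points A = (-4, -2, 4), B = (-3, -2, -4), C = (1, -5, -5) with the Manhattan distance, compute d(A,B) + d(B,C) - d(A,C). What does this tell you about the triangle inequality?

d(A,B) = 1 + 0 + 8 = 9, d(B,C) = 4 + 3 + 1 = 8, d(A,C) = 5 + 3 + 9 = 17.
d(A,B) + d(B,C) - d(A,C) = 9 + 8 - 17 = 17 - 17 = 0. This is ≥ 0, so the triangle inequality holds for these points.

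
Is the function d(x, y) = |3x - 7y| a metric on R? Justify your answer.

No. d fails symmetry: d(1, 6) = |3·1 - 7·6| = |-39| = 39, but d(6, 1) = |3·6 - 7·1| = |11| = 11. Since 39 ≠ 11, d(x,y) ≠ d(y,x) in general.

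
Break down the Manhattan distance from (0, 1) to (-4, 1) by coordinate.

Σ|x_i - y_i| = |0 - (-4)| + |1 - 1| = 4 + 0 = 4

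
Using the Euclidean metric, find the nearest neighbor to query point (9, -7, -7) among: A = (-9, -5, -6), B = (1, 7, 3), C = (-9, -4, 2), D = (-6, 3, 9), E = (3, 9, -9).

Distances: d(A) ≈ 18.1384, d(B) ≈ 18.9737, d(C) ≈ 20.347, d(D) ≈ 24.1039, d(E) ≈ 17.2047. Nearest: E = (3, 9, -9) with distance 17.2047.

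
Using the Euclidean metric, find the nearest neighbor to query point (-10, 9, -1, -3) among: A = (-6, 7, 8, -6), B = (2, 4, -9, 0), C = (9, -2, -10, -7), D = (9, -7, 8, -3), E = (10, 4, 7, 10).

Distances: d(A) ≈ 10.4881, d(B) ≈ 15.5563, d(C) ≈ 24.0624, d(D) ≈ 26.4197, d(E) ≈ 25.6515. Nearest: A = (-6, 7, 8, -6) with distance 10.4881.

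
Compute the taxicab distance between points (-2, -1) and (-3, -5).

Σ|x_i - y_i| = |-2 - (-3)| + |-1 - (-5)| = 1 + 4 = 5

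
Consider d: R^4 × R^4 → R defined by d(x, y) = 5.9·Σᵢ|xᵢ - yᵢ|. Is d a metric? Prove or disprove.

Yes. The L1 (Manhattan) norm induces a metric on R^4, and multiplying a metric by a positive constant 5.9 > 0 preserves all four axioms: non-negativity (5.9·||x-y|| ≥ 0), identity (5.9·||x-y|| = 0 ⟺ ||x-y|| = 0 ⟺ x = y), symmetry (||x-y|| = ||y-x||), and the triangle inequality (5.9·||x-z|| ≤ 5.9·||x-y|| + 5.9·||y-z||). So d is a metric.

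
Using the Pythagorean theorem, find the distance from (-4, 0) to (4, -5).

√(Σ(x_i - y_i)²) = √((-4 - 4)² + (0 - (-5))²)
= √((-8)² + 5²) = √(64 + 25) = √89 ≈ 9.434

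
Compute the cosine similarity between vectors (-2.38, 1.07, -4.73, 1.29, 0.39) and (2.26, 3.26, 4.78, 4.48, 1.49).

With u = (-2.38, 1.07, -4.73, 1.29, 0.39), v = (2.26, 3.26, 4.78, 4.48, 1.49):
u·v = (-2.38)·2.26 + 1.07·3.26 + (-4.73)·4.78 + 1.29·4.48 + 0.39·1.49 = (-5.3788) + 3.4882 + (-22.6094) + 5.7792 + 0.5811 = -18.1397.
|u| = √((-2.38)² + 1.07² + (-4.73)² + 1.29² + 0.39²) = √(5.6644 + 1.1449 + 22.3729 + 1.6641 + 0.1521) = √30.9984, |v| = √(2.26² + 3.26² + 4.78² + 4.48² + 1.49²) = √(5.1076 + 10.6276 + 22.8484 + 20.0704 + 2.2201) = √60.8741.
cos θ = (u·v)/(|u||v|) = -18.1397/(√30.9984·√60.8741) ≈ -0.4176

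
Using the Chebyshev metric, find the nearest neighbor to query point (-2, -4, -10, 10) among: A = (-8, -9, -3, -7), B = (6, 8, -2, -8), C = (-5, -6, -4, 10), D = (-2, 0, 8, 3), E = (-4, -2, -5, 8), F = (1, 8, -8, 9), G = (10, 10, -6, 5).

Distances: d(A) = 17, d(B) = 18, d(C) = 6, d(D) = 18, d(E) = 5, d(F) = 12, d(G) = 14. Nearest: E = (-4, -2, -5, 8) with distance 5.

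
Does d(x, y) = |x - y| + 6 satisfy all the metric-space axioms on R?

No. d fails identity of indiscernibles (specifically d(x,x) = 0): d(-3, -3) = |-3 - (-3)| + 6 = 0 + 6 = 6 ≠ 0.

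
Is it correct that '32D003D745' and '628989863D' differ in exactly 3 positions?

Differing positions: 1, 3, 4, 5, 6, 7, 8, 9, 10. Hamming distance = 9, so the claim that d_H = 3 is false.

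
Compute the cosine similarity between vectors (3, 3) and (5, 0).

With u = (3, 3), v = (5, 0):
u·v = 3·5 + 3·0 = 15 + 0 = 15.
|u| = √(3² + 3²) = √18, |v| = √(5² + 0²) = √25, so |u||v| = √(18·25) = √450.
cos θ = (u·v)/(|u||v|) = 15/√450 ≈ 0.7071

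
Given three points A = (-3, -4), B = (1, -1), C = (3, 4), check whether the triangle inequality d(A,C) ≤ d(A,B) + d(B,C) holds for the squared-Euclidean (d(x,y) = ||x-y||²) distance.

d(A,B) = 4² + 3² = 25, d(B,C) = 2² + 5² = 29, d(A,C) = 6² + 8² = 100.
d(A,C) = 100 > 25 + 29 = 54. Triangle inequality is VIOLATED. (Squared-Euclidean is not a metric — this is a counterexample.)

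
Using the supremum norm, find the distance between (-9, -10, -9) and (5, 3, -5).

max(|x_i - y_i|) = max(|-9 - 5|, |-10 - 3|, |-9 - (-5)|) = max(14, 13, 4) = 14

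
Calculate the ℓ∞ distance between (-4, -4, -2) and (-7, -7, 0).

max(|x_i - y_i|) = max(|-4 - (-7)|, |-4 - (-7)|, |-2 - 0|) = max(3, 3, 2) = 3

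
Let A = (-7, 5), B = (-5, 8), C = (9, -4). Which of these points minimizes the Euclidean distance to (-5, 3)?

Distances: d(A) ≈ 2.8284, d(B) = 5, d(C) ≈ 15.6525. Nearest: A = (-7, 5) with distance 2.8284.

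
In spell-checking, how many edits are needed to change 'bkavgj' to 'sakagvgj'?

Let D[i][j] be the edit distance between the first i characters of 'bkavgj' and the first j characters of 'sakagvgj', with D[i][0] = i, D[0][j] = j, and D[i][j] = D[i-1][j-1] if the characters match, else 1 + min(D[i-1][j], D[i][j-1], D[i-1][j-1]). Filling the table (rows: prefixes of 'bkavgj', columns: prefixes of 'sakagvgj'):
     ε  s  a  k  a  g  v  g  j
  ε  0  1  2  3  4  5  6  7  8
  b  1  1  2  3  4  5  6  7  8
  k  2  2  2  2  3  4  5  6  7
  a  3  3  2  3  2  3  4  5  6
  v  4  4  3  3  3  3  3  4  5
  g  5  5  4  4  4  3  4  3  4
  j  6  6  5  5  5  4  4  4  3
The bottom-right entry gives D[6][8] = 3, so no sequence of fewer than 3 edits works. Backtracking through the table gives one optimal edit sequence (3 edits):
  bkavgj → sbkavgj (ins s @1)
  sbkavgj → sakavgj (sub b→a @2)
  sakavgj → sakagvgj (ins g @5)
Edit distance = 3.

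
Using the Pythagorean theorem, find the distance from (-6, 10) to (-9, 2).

√(Σ(x_i - y_i)²) = √((-6 - (-9))² + (10 - 2)²)
= √(3² + 8²) = √(9 + 64) = √73 ≈ 8.544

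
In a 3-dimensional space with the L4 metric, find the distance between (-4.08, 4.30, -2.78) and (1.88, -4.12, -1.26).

(Σ|x_i - y_i|^4)^(1/4) = (|-4.08 - 1.88|^4 + |4.3 - (-4.12)|^4 + |-2.78 - (-1.26)|^4)^(1/4)
= (5.96^4 + 8.42^4 + 1.52^4)^(1/4) ≈ (1261.7841 + 5026.2995 + 5.3379)^(1/4) = (6293.4215)^(1/4) ≈ 8.9068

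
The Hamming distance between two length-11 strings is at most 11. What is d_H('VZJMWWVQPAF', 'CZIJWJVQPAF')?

Differing positions: 1, 3, 4, 6. Hamming distance = 4. The maximum possible Hamming distance for length-11 strings is 11, so d_H/11 = 4/11 ≈ 0.3636.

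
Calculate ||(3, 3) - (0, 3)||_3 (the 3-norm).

(Σ|x_i - y_i|^3)^(1/3) = (|3 - 0|^3 + |3 - 3|^3)^(1/3)
= (3^3 + 0^3)^(1/3) = (27 + 0)^(1/3) = (27)^(1/3) = 3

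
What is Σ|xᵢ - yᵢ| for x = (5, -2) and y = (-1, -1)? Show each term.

Σ|x_i - y_i| = |5 - (-1)| + |-2 - (-1)| = 6 + 1 = 7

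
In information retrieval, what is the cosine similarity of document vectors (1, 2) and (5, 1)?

With u = (1, 2), v = (5, 1):
u·v = 1·5 + 2·1 = 5 + 2 = 7.
|u| = √(1² + 2²) = √5, |v| = √(5² + 1²) = √26, so |u||v| = √(5·26) = √130.
cos θ = (u·v)/(|u||v|) = 7/√130 ≈ 0.6139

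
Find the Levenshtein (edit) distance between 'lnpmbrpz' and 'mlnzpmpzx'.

Let D[i][j] be the edit distance between the first i characters of 'lnpmbrpz' and the first j characters of 'mlnzpmpzx', with D[i][0] = i, D[0][j] = j, and D[i][j] = D[i-1][j-1] if the characters match, else 1 + min(D[i-1][j], D[i][j-1], D[i-1][j-1]). Filling the table (rows: prefixes of 'lnpmbrpz', columns: prefixes of 'mlnzpmpzx'):
     ε  m  l  n  z  p  m  p  z  x
  ε  0  1  2  3  4  5  6  7  8  9
  l  1  1  1  2  3  4  5  6  7  8
  n  2  2  2  1  2  3  4  5  6  7
  p  3  3  3  2  2  2  3  4  5  6
  m  4  3  4  3  3  3  2  3  4  5
  b  5  4  4  4  4  4  3  3  4  5
  r  6  5  5  5  5  5  4  4  4  5
  p  7  6  6  6  6  5  5  4  5  5
  z  8  7  7  7  6  6  6  5  4  5
The bottom-right entry gives D[8][9] = 5, so no sequence of fewer than 5 edits works. Backtracking through the table gives one optimal edit sequence (5 edits):
  lnpmbrpz → mlnpmbrpz (ins m @1)
  mlnpmbrpz → mlnzpmbrpz (ins z @4)
  mlnzpmbrpz → mlnzpmrpz (del b @7)
  mlnzpmrpz → mlnzpmpz (del r @7)
  mlnzpmpz → mlnzpmpzx (ins x @9)
Edit distance = 5.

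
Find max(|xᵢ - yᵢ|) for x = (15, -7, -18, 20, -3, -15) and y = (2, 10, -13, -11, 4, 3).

max(|x_i - y_i|) = max(|15 - 2|, |-7 - 10|, |-18 - (-13)|, |20 - (-11)|, |-3 - 4|, |-15 - 3|) = max(13, 17, 5, 31, 7, 18) = 31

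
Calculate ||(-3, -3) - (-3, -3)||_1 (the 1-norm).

Σ|x_i - y_i| = |-3 - (-3)| + |-3 - (-3)| = 0 + 0 = 0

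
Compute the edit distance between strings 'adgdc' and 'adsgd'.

Let D[i][j] be the edit distance between the first i characters of 'adgdc' and the first j characters of 'adsgd', with D[i][0] = i, D[0][j] = j, and D[i][j] = D[i-1][j-1] if the characters match, else 1 + min(D[i-1][j], D[i][j-1], D[i-1][j-1]). Filling the table (rows: prefixes of 'adgdc', columns: prefixes of 'adsgd'):
     ε  a  d  s  g  d
  ε  0  1  2  3  4  5
  a  1  0  1  2  3  4
  d  2  1  0  1  2  3
  g  3  2  1  1  1  2
  d  4  3  2  2  2  1
  c  5  4  3  3  3  2
The bottom-right entry gives D[5][5] = 2, so no sequence of fewer than 2 edits works. Backtracking through the table gives one optimal edit sequence (2 edits):
  adgdc → adsgdc (ins s @3)
  adsgdc → adsgd (del c @6)
Edit distance = 2.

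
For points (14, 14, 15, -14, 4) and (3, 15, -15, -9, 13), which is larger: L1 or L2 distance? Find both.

L1 = |14 - 3| + |14 - 15| + |15 - (-15)| + |-14 - (-9)| + |4 - 13| = 11 + 1 + 30 + 5 + 9 = 56
L2 = √(11² + 1² + 30² + 5² + 9²) = √1128 ≈ 33.5857
L1 ≥ L2 always (equality iff movement is along one axis); L1 > L2 here.
Ratio L1/L2 = 56/√1128 ≈ 1.6674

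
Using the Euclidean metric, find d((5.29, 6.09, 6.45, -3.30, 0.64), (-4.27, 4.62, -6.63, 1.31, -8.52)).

√(Σ(x_i - y_i)²) = √((5.29 - (-4.27))² + (6.09 - 4.62)² + (6.45 - (-6.63))² + (-3.3 - 1.31)² + (0.64 - (-8.52))²)
= √(9.56² + 1.47² + 13.08² + (-4.61)² + 9.16²) = √(91.3936 + 2.1609 + 171.0864 + 21.2521 + 83.9056) = √369.7986 ≈ 19.2301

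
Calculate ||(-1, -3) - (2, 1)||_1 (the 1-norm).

Σ|x_i - y_i| = |-1 - 2| + |-3 - 1| = 3 + 4 = 7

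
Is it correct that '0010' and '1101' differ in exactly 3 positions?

Differing positions: 1, 2, 3, 4. Hamming distance = 4, so the claim that d_H = 3 is false.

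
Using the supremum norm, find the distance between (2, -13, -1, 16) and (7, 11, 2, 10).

max(|x_i - y_i|) = max(|2 - 7|, |-13 - 11|, |-1 - 2|, |16 - 10|) = max(5, 24, 3, 6) = 24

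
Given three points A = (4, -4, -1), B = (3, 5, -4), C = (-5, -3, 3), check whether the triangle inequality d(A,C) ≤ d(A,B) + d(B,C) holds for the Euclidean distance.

d(A,B) = √(1² + 9² + 3²) = √91 ≈ 9.5394, d(B,C) = √(8² + 8² + 7²) = √177 ≈ 13.3041, d(A,C) = √(9² + 1² + 4²) = √98 ≈ 9.8995.
d(A,C) ≈ 9.8995 ≤ 9.5394 + 13.3041 = 22.8435. Triangle inequality is satisfied.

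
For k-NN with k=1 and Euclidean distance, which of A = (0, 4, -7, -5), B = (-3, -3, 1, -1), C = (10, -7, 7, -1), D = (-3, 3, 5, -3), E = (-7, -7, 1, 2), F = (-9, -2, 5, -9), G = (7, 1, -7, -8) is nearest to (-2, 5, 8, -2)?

Distances: d(A) ≈ 15.4596, d(B) ≈ 10.7238, d(C) ≈ 17.0294, d(D) ≈ 3.873, d(E) ≈ 15.2971, d(F) ≈ 12.49, d(G) ≈ 18.9209. Nearest: D = (-3, 3, 5, -3) with distance 3.873.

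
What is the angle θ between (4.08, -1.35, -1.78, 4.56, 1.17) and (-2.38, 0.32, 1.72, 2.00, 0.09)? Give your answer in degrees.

With u = (4.08, -1.35, -1.78, 4.56, 1.17), v = (-2.38, 0.32, 1.72, 2.00, 0.09):
u·v = 4.08·(-2.38) + (-1.35)·0.32 + (-1.78)·1.72 + 4.56·2 + 1.17·0.09 = (-9.7104) + (-0.432) + (-3.0616) + 9.12 + 0.1053 = -3.9787.
|u| = √(4.08² + (-1.35)² + (-1.78)² + 4.56² + 1.17²) = √(16.6464 + 1.8225 + 3.1684 + 20.7936 + 1.3689) = √43.7998, |v| = √((-2.38)² + 0.32² + 1.72² + 2² + 0.09²) = √(5.6644 + 0.1024 + 2.9584 + 4 + 0.0081) = √12.7333.
cos θ = (u·v)/(|u||v|) = -3.9787/(√43.7998·√12.7333) ≈ -0.168475
θ = arccos(-0.168475) ≈ 99.7°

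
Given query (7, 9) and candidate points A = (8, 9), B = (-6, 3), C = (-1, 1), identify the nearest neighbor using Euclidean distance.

Distances: d(A) = 1, d(B) ≈ 14.3178, d(C) ≈ 11.3137. Nearest: A = (8, 9) with distance 1.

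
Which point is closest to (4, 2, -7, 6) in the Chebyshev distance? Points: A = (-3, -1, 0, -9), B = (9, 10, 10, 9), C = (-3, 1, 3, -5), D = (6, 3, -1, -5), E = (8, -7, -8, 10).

Distances: d(A) = 15, d(B) = 17, d(C) = 11, d(D) = 11, d(E) = 9. Nearest: E = (8, -7, -8, 10) with distance 9.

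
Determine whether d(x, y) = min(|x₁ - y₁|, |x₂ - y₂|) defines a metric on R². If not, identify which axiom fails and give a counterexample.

No. d fails identity of indiscernibles: take x = (5, 0) and y = (5, 1). Then d(x,y) = min(|5 - 5|, |0 - 1|) = min(0, 1) = 0, yet x ≠ y.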